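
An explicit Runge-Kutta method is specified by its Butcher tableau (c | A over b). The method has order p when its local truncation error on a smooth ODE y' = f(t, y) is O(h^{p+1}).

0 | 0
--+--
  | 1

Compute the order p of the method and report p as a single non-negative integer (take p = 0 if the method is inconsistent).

b = (1)
c = (0)
Σ b_i: 1·1 = 1 ✓; 1 stage ⇒ order 1.

1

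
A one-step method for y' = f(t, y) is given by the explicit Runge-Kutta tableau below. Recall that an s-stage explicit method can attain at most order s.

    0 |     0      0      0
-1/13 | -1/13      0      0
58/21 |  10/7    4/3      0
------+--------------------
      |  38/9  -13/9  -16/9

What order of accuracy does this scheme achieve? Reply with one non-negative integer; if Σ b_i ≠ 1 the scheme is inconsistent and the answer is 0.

b = (38/9, -13/9, -16/9)
c = (0, -1/13, 58/21)
Ac = (0, 0, -4/39)
Σ b_i: 38/9·1 + (-13/9)·1 + (-16/9)·1 = 1 ✓
b·c: (-13/9)·(-1/13) + (-16/9)·58/21 = -907/189 ≠ 1/2 ⇒ order 1.

1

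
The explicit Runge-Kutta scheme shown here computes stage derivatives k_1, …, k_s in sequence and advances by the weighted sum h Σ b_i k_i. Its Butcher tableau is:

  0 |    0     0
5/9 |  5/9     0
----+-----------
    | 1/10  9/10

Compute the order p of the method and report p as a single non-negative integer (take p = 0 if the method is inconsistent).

b = (1/10, 9/10)
c = (0, 5/9)
Σ b_i: 1/10·1 + 9/10·1 = 1 ✓
b·c: 9/10·5/9 = 1/2 ✓; 2 stages ⇒ order 2.

2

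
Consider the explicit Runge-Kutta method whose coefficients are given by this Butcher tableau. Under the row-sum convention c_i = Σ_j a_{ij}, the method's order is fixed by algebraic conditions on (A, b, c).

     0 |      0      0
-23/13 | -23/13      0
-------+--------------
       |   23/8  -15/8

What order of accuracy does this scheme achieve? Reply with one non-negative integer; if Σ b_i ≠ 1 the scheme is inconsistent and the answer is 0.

b = (23/8, -15/8)
c = (0, -23/13)
Σ b_i: 23/8·1 + (-15/8)·1 = 1 ✓
b·c: (-15/8)·(-23/13) = 345/104 ≠ 1/2 ⇒ order 1.

1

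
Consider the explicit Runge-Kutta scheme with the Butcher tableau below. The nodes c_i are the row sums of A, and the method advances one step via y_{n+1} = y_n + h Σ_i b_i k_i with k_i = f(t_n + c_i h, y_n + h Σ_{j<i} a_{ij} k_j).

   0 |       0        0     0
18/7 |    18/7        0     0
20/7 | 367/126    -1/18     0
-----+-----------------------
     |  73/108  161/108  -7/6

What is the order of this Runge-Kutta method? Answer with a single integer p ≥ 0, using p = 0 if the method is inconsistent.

3

b = (73/108, 161/108, -7/6)
c = (0, 18/7, 20/7)
Ac = (0, 0, -1/7)
Σ b_i: 73/108·1 + 161/108·1 + (-7/6)·1 = 1 ✓
b·c: 161/108·18/7 + (-7/6)·20/7 = 1/2 ✓
b·c²: 161/108·324/49 + (-7/6)·400/49 = 1/3 ✓
b·Ac: (-7/6)·(-1/7) = 1/6 ✓; 3 stages ⇒ order 3.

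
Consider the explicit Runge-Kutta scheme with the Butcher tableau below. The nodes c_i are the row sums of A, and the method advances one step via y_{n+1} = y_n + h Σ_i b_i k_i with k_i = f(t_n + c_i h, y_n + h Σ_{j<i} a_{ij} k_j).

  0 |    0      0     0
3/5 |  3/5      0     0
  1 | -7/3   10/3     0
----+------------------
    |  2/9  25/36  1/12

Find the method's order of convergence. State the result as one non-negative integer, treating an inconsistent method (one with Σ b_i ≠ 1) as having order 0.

b = (2/9, 25/36, 1/12)
c = (0, 3/5, 1)
Ac = (0, 0, 2)
Σ b_i: 2/9·1 + 25/36·1 + 1/12·1 = 1 ✓
b·c: 25/36·3/5 + 1/12·1 = 1/2 ✓
b·c²: 25/36·9/25 + 1/12·1 = 1/3 ✓
b·Ac: 1/12·2 = 1/6 ✓; 3 stages ⇒ order 3.

3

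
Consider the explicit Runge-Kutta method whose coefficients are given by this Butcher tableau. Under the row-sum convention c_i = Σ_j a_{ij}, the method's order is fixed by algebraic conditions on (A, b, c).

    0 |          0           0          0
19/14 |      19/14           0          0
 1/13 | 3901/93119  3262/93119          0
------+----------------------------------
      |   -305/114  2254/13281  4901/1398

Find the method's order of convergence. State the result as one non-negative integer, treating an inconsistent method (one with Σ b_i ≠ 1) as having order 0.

b = (-305/114, 2254/13281, 4901/1398)
c = (0, 19/14, 1/13)
Ac = (0, 0, 233/4901)
Σ b_i: (-305/114)·1 + 2254/13281·1 + 4901/1398·1 = 1 ✓
b·c: 2254/13281·19/14 + 4901/1398·1/13 = 1/2 ✓
b·c²: 2254/13281·361/196 + 4901/1398·1/169 = 1/3 ✓
b·Ac: 4901/1398·233/4901 = 1/6 ✓; 3 stages ⇒ order 3.

3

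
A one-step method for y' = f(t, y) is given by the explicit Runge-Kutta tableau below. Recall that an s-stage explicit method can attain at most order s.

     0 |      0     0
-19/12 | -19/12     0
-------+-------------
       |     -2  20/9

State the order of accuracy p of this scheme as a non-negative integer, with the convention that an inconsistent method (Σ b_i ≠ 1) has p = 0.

b = (-2, 20/9)
c = (0, -19/12)
Σ b_i: (-2)·1 + 20/9·1 = 2/9 ≠ 1 ⇒ order 0.

0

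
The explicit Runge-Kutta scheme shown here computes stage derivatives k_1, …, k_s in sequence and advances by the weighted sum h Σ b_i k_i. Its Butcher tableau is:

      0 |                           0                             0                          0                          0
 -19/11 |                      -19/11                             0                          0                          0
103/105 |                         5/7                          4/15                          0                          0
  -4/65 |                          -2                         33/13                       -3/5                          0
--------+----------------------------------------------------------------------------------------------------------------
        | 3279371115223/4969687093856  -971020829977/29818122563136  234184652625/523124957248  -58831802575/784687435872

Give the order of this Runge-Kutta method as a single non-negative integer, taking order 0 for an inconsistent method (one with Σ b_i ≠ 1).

b = (3279371115223/4969687093856, -971020829977/29818122563136, 234184652625/523124957248, -58831802575/784687435872)
c = (0, -19/11, 103/105, -4/65)
Ac = (0, 0, -76/165, -11314/2275)
Σ b_i: 3279371115223/4969687093856·1 + (-971020829977/29818122563136)·1 + 234184652625/523124957248·1 + (-58831802575/784687435872)·1 = 1 ✓
b·c: (-971020829977/29818122563136)·(-19/11) + 234184652625/523124957248·103/105 + (-58831802575/784687435872)·(-4/65) = 1/2 ✓
b·c²: (-971020829977/29818122563136)·361/121 + 234184652625/523124957248·10609/11025 + (-58831802575/784687435872)·16/4225 = 1/3 ✓
b·Ac: 234184652625/523124957248·(-76/165) + (-58831802575/784687435872)·(-11314/2275) = 1/6 ✓
b·c³: (-971020829977/29818122563136)·(-6859/1331) + 234184652625/523124957248·1092727/1157625 + (-58831802575/784687435872)·(-64/274625) = 1739037386082517/2945520462404520 ≠ 1/4 ⇒ order 3.
b·(c∘Ac): 234184652625/523124957248·(-7828/17325) + (-58831802575/784687435872)·45256/147875 = -147269510841/653906196560 ≠ 1/8
b·Ac²: 234184652625/523124957248·1444/1815 + (-58831802575/784687435872)·18383038/2627625 = -19074524781413/113289248554020 ≠ 1/12
b·A²c: (-58831802575/784687435872)·76/275 = -44712169957/2157890448648 ≠ 1/24

3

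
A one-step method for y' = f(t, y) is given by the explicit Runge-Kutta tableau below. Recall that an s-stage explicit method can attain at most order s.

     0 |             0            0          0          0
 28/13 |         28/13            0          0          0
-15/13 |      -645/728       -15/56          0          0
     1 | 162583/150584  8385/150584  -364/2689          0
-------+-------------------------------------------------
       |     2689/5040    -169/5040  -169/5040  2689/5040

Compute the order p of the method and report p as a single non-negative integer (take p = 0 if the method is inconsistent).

b = (2689/5040, -169/5040, -169/5040, 2689/5040)
c = (0, 28/13, -15/13, 1)
Ac = (0, 0, -15/26, 1485/5378)
Σ b_i: 2689/5040·1 + (-169/5040)·1 + (-169/5040)·1 + 2689/5040·1 = 1 ✓
b·c: (-169/5040)·28/13 + (-169/5040)·(-15/13) + 2689/5040·1 = 1/2 ✓
b·c²: (-169/5040)·784/169 + (-169/5040)·225/169 + 2689/5040·1 = 1/3 ✓
b·Ac: (-169/5040)·(-15/26) + 2689/5040·1485/5378 = 1/6 ✓
b·c³: (-169/5040)·21952/2197 + (-169/5040)·(-3375/2197) + 2689/5040·1 = 1/4 ✓
b·(c∘Ac): (-169/5040)·225/338 + 2689/5040·1485/5378 = 1/8 ✓
b·Ac²: (-169/5040)·(-210/169) + 2689/5040·210/2689 = 1/12 ✓
b·A²c: 2689/5040·210/2689 = 1/24 ✓; 4 stages ⇒ order 4.

4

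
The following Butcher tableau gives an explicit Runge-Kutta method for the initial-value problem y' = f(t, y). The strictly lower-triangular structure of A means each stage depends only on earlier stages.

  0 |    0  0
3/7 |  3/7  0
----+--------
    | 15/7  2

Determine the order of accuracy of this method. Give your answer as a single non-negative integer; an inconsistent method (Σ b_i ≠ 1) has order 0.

0

b = (15/7, 2)
c = (0, 3/7)
Σ b_i: 15/7·1 + 2·1 = 29/7 ≠ 1 ⇒ order 0.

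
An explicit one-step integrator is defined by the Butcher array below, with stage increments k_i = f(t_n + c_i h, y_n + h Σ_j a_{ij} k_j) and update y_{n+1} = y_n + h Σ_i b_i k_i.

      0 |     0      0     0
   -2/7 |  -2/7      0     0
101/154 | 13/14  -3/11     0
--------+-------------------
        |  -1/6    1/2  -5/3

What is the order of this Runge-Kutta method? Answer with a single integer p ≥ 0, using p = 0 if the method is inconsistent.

b = (-1/6, 1/2, -5/3)
c = (0, -2/7, 101/154)
Ac = (0, 0, 6/77)
Σ b_i: (-1/6)·1 + 1/2·1 + (-5/3)·1 = -4/3 ≠ 1 ⇒ order 0.

0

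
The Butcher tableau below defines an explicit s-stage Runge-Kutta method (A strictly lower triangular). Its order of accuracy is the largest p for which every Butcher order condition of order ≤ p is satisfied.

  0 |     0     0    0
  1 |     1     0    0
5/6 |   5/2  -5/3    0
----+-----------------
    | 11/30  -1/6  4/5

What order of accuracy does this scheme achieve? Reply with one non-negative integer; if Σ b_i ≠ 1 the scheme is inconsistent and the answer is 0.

b = (11/30, -1/6, 4/5)
c = (0, 1, 5/6)
Ac = (0, 0, -5/3)
Σ b_i: 11/30·1 + (-1/6)·1 + 4/5·1 = 1 ✓
b·c: (-1/6)·1 + 4/5·5/6 = 1/2 ✓
b·c²: (-1/6)·1 + 4/5·25/36 = 7/18 ≠ 1/3 ⇒ order 2.
b·Ac: 4/5·(-5/3) = -4/3 ≠ 1/6

2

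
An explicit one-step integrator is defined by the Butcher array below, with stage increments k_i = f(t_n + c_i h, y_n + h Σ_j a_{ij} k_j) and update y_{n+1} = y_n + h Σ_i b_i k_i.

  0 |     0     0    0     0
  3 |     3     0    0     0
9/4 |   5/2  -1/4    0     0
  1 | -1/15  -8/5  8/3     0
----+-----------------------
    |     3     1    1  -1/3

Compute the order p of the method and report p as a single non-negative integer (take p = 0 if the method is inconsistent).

b = (3, 1, 1, -1/3)
c = (0, 3, 9/4, 1)
Ac = (0, 0, -3/4, 6/5)
Σ b_i: 3·1 + 1·1 + 1·1 + (-1/3)·1 = 14/3 ≠ 1 ⇒ order 0.

0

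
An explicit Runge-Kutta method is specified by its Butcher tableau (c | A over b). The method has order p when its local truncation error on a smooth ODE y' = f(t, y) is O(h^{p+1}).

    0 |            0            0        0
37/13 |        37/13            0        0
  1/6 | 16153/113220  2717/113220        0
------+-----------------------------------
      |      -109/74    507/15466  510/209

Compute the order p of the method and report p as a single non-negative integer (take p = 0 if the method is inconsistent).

b = (-109/74, 507/15466, 510/209)
c = (0, 37/13, 1/6)
Ac = (0, 0, 209/3060)
Σ b_i: (-109/74)·1 + 507/15466·1 + 510/209·1 = 1 ✓
b·c: 507/15466·37/13 + 510/209·1/6 = 1/2 ✓
b·c²: 507/15466·1369/169 + 510/209·1/36 = 1/3 ✓
b·Ac: 510/209·209/3060 = 1/6 ✓; 3 stages ⇒ order 3.

3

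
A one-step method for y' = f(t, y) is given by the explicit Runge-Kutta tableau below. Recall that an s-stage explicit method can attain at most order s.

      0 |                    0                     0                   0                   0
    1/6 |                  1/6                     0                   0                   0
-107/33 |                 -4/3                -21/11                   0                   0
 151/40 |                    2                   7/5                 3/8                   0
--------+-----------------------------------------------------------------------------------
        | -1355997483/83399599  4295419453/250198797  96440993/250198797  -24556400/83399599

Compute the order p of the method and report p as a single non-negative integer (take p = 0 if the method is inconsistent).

b = (-1355997483/83399599, 4295419453/250198797, 96440993/250198797, -24556400/83399599)
c = (0, 1/6, -107/33, 151/40)
Ac = (0, 0, -7/22, -1297/1320)
Σ b_i: (-1355997483/83399599)·1 + 4295419453/250198797·1 + 96440993/250198797·1 + (-24556400/83399599)·1 = 1 ✓
b·c: 4295419453/250198797·1/6 + 96440993/250198797·(-107/33) + (-24556400/83399599)·151/40 = 1/2 ✓
b·c²: 4295419453/250198797·1/36 + 96440993/250198797·11449/1089 + (-24556400/83399599)·22801/1600 = 1/3 ✓
b·Ac: 96440993/250198797·(-7/22) + (-24556400/83399599)·(-1297/1320) = 1/6 ✓
b·c³: 4295419453/250198797·1/216 + 96440993/250198797·(-1225043/35937) + (-24556400/83399599)·3442951/64000 = -4242052442231/146783294240 ≠ 1/4 ⇒ order 3.
b·(c∘Ac): 96440993/250198797·749/726 + (-24556400/83399599)·(-195847/52800) = 4473021755/3002385564 ≠ 1/8
b·Ac²: 96440993/250198797·(-7/132) + (-24556400/83399599)·173429/43560 = -39391376911/33026241204 ≠ 1/12
b·A²c: (-24556400/83399599)·(-21/176) = 2930025/83399599 ≠ 1/24

3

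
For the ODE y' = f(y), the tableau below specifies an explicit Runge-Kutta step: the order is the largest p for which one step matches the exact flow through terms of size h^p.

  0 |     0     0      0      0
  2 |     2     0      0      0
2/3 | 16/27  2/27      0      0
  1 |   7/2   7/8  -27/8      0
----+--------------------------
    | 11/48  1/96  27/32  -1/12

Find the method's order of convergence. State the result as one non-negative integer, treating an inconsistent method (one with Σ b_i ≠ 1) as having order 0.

b = (11/48, 1/96, 27/32, -1/12)
c = (0, 2, 2/3, 1)
Ac = (0, 0, 4/27, -1/2)
Σ b_i: 11/48·1 + 1/96·1 + 27/32·1 + (-1/12)·1 = 1 ✓
b·c: 1/96·2 + 27/32·2/3 + (-1/12)·1 = 1/2 ✓
b·c²: 1/96·4 + 27/32·4/9 + (-1/12)·1 = 1/3 ✓
b·Ac: 27/32·4/27 + (-1/12)·(-1/2) = 1/6 ✓
b·c³: 1/96·8 + 27/32·8/27 + (-1/12)·1 = 1/4 ✓
b·(c∘Ac): 27/32·8/81 + (-1/12)·(-1/2) = 1/8 ✓
b·Ac²: 27/32·8/27 + (-1/12)·2 = 1/12 ✓
b·A²c: (-1/12)·(-1/2) = 1/24 ✓; 4 stages ⇒ order 4.

4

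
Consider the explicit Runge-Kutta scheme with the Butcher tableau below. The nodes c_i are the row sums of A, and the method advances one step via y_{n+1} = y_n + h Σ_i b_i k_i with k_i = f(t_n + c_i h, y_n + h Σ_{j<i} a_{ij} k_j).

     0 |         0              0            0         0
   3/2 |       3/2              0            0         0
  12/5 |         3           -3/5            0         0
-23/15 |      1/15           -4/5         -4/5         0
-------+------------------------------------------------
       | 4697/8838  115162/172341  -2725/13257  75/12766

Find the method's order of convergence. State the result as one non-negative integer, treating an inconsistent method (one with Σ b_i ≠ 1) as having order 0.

3

b = (4697/8838, 115162/172341, -2725/13257, 75/12766)
c = (0, 3/2, 12/5, -23/15)
Ac = (0, 0, -9/10, -78/25)
Σ b_i: 4697/8838·1 + 115162/172341·1 + (-2725/13257)·1 + 75/12766·1 = 1 ✓
b·c: 115162/172341·3/2 + (-2725/13257)·12/5 + 75/12766·(-23/15) = 1/2 ✓
b·c²: 115162/172341·9/4 + (-2725/13257)·144/25 + 75/12766·529/225 = 1/3 ✓
b·Ac: (-2725/13257)·(-9/10) + 75/12766·(-78/25) = 1/6 ✓
b·c³: 115162/172341·27/8 + (-2725/13257)·1728/125 + 75/12766·(-12167/3375) = -53689/88380 ≠ 1/4 ⇒ order 3.
b·(c∘Ac): (-2725/13257)·(-54/25) + 75/12766·598/125 = 1159/2455 ≠ 1/8
b·Ac²: (-2725/13257)·(-27/20) + 75/12766·(-801/125) = 30619/127660 ≠ 1/12
b·A²c: 75/12766·18/25 = 27/6383 ≠ 1/24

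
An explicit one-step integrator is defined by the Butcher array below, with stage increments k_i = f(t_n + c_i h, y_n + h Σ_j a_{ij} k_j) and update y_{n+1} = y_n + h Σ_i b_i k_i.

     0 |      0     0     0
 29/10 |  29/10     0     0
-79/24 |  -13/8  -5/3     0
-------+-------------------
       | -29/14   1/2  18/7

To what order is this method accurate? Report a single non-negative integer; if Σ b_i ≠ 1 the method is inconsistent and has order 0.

b = (-29/14, 1/2, 18/7)
c = (0, 29/10, -79/24)
Ac = (0, 0, -29/6)
Σ b_i: (-29/14)·1 + 1/2·1 + 18/7·1 = 1 ✓
b·c: 1/2·29/10 + 18/7·(-79/24) = -491/70 ≠ 1/2 ⇒ order 1.

1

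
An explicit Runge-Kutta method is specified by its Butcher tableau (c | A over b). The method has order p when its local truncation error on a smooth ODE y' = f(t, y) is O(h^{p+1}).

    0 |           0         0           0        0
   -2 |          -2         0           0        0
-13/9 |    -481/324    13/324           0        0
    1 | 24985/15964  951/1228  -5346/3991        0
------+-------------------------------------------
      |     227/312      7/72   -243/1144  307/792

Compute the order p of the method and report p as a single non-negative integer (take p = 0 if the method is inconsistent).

4

b = (227/312, 7/72, -243/1144, 307/792)
c = (0, -2, -13/9, 1)
Ac = (0, 0, -13/162, 237/614)
Σ b_i: 227/312·1 + 7/72·1 + (-243/1144)·1 + 307/792·1 = 1 ✓
b·c: 7/72·(-2) + (-243/1144)·(-13/9) + 307/792·1 = 1/2 ✓
b·c²: 7/72·4 + (-243/1144)·169/81 + 307/792·1 = 1/3 ✓
b·Ac: (-243/1144)·(-13/162) + 307/792·237/614 = 1/6 ✓
b·c³: 7/72·(-8) + (-243/1144)·(-2197/729) + 307/792·1 = 1/4 ✓
b·(c∘Ac): (-243/1144)·169/1458 + 307/792·237/614 = 1/8 ✓
b·Ac²: (-243/1144)·13/81 + 307/792·93/307 = 1/12 ✓
b·A²c: 307/792·33/307 = 1/24 ✓; 4 stages ⇒ order 4.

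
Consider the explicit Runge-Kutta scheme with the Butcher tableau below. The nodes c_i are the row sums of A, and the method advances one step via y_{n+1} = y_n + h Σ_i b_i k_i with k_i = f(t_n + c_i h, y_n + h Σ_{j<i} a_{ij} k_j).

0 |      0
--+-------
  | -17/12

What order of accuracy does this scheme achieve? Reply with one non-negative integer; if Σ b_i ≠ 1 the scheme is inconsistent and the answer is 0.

0

b = (-17/12)
c = (0)
Σ b_i: (-17/12)·1 = -17/12 ≠ 1 ⇒ order 0.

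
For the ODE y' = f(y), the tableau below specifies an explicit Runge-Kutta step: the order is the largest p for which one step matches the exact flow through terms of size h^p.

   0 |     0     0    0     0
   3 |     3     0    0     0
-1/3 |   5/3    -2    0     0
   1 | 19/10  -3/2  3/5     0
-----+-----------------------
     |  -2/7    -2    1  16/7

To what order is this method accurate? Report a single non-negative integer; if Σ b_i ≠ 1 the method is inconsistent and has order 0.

1

b = (-2/7, -2, 1, 16/7)
c = (0, 3, -1/3, 1)
Ac = (0, 0, -6, -47/10)
Σ b_i: (-2/7)·1 + (-2)·1 + 1·1 + 16/7·1 = 1 ✓
b·c: (-2)·3 + 1·(-1/3) + 16/7·1 = -85/21 ≠ 1/2 ⇒ order 1.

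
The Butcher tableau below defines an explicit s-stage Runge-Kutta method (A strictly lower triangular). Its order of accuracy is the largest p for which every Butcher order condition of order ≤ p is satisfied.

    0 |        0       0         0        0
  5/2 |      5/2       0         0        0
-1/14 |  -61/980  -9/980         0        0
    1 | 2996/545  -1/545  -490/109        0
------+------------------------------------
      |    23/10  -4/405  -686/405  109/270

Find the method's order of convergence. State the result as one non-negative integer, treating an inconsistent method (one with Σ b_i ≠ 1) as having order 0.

4

b = (23/10, -4/405, -686/405, 109/270)
c = (0, 5/2, -1/14, 1)
Ac = (0, 0, -9/392, 69/218)
Σ b_i: 23/10·1 + (-4/405)·1 + (-686/405)·1 + 109/270·1 = 1 ✓
b·c: (-4/405)·5/2 + (-686/405)·(-1/14) + 109/270·1 = 1/2 ✓
b·c²: (-4/405)·25/4 + (-686/405)·1/196 + 109/270·1 = 1/3 ✓
b·Ac: (-686/405)·(-9/392) + 109/270·69/218 = 1/6 ✓
b·c³: (-4/405)·125/8 + (-686/405)·(-1/2744) + 109/270·1 = 1/4 ✓
b·(c∘Ac): (-686/405)·9/5488 + 109/270·69/218 = 1/8 ✓
b·Ac²: (-686/405)·(-45/784) + 109/270·(-15/436) = 1/12 ✓
b·A²c: 109/270·45/436 = 1/24 ✓; 4 stages ⇒ order 4.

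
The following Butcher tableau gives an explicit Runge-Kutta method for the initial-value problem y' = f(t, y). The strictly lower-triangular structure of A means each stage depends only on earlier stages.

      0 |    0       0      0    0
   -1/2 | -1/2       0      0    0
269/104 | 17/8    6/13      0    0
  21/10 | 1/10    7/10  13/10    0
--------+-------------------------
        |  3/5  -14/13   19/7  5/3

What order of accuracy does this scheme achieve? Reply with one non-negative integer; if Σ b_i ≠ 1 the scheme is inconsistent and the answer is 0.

0

b = (3/5, -14/13, 19/7, 5/3)
c = (0, -1/2, 269/104, 21/10)
Ac = (0, 0, -3/13, 241/80)
Σ b_i: 3/5·1 + (-14/13)·1 + 19/7·1 + 5/3·1 = 5329/1365 ≠ 1 ⇒ order 0.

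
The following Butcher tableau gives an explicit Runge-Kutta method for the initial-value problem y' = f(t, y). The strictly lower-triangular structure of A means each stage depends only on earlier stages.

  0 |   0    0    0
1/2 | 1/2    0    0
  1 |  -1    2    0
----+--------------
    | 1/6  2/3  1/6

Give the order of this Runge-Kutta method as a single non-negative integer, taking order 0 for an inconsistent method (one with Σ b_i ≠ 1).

3

b = (1/6, 2/3, 1/6)
c = (0, 1/2, 1)
Ac = (0, 0, 1)
Σ b_i: 1/6·1 + 2/3·1 + 1/6·1 = 1 ✓
b·c: 2/3·1/2 + 1/6·1 = 1/2 ✓
b·c²: 2/3·1/4 + 1/6·1 = 1/3 ✓
b·Ac: 1/6·1 = 1/6 ✓; 3 stages ⇒ order 3.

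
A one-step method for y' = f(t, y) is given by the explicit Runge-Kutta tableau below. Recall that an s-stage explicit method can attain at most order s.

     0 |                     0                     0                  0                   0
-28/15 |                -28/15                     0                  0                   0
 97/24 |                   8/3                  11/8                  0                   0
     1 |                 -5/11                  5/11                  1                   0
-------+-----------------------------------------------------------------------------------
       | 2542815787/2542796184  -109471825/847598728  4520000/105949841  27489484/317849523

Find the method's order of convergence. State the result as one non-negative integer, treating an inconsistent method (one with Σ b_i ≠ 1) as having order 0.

b = (2542815787/2542796184, -109471825/847598728, 4520000/105949841, 27489484/317849523)
c = (0, -28/15, 97/24, 1)
Ac = (0, 0, -77/30, 281/88)
Σ b_i: 2542815787/2542796184·1 + (-109471825/847598728)·1 + 4520000/105949841·1 + 27489484/317849523·1 = 1 ✓
b·c: (-109471825/847598728)·(-28/15) + 4520000/105949841·97/24 + 27489484/317849523·1 = 1/2 ✓
b·c²: (-109471825/847598728)·784/225 + 4520000/105949841·9409/576 + 27489484/317849523·1 = 1/3 ✓
b·Ac: 4520000/105949841·(-77/30) + 27489484/317849523·281/88 = 1/6 ✓
b·c³: (-109471825/847598728)·(-21952/3375) + 4520000/105949841·912673/13824 + 27489484/317849523·1 = 428308887461/114425828280 ≠ 1/4 ⇒ order 3.
b·(c∘Ac): 4520000/105949841·(-7469/720) + 27489484/317849523·281/88 = -317323477/1907097138 ≠ 1/8
b·Ac²: 4520000/105949841·1078/225 + 27489484/317849523·567671/31680 = 401435277631/228851656560 ≠ 1/12
b·A²c: 27489484/317849523·(-77/30) = -1058345134/4767742845 ≠ 1/24

3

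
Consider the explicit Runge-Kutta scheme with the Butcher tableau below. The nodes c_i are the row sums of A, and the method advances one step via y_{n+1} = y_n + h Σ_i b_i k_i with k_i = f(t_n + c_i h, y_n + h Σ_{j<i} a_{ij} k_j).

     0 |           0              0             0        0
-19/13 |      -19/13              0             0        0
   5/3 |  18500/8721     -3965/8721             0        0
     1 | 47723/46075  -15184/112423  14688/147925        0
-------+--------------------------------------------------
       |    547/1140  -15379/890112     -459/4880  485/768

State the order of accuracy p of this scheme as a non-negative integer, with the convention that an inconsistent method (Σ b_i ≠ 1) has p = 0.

b = (547/1140, -15379/890112, -459/4880, 485/768)
c = (0, -19/13, 5/3, 1)
Ac = (0, 0, 305/459, 176/485)
Σ b_i: 547/1140·1 + (-15379/890112)·1 + (-459/4880)·1 + 485/768·1 = 1 ✓
b·c: (-15379/890112)·(-19/13) + (-459/4880)·5/3 + 485/768·1 = 1/2 ✓
b·c²: (-15379/890112)·361/169 + (-459/4880)·25/9 + 485/768·1 = 1/3 ✓
b·Ac: (-459/4880)·305/459 + 485/768·176/485 = 1/6 ✓
b·c³: (-15379/890112)·(-6859/2197) + (-459/4880)·125/27 + 485/768·1 = 1/4 ✓
b·(c∘Ac): (-459/4880)·1525/1377 + 485/768·176/485 = 1/8 ✓
b·Ac²: (-459/4880)·(-5795/5967) + 485/768·(-16/1261) = 1/12 ✓
b·A²c: 485/768·32/485 = 1/24 ✓; 4 stages ⇒ order 4.

4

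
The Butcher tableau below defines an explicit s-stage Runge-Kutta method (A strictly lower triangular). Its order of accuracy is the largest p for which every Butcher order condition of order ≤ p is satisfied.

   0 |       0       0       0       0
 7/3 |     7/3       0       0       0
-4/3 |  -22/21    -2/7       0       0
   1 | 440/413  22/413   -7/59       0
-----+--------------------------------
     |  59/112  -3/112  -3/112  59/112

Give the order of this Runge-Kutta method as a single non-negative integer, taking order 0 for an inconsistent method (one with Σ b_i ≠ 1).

4

b = (59/112, -3/112, -3/112, 59/112)
c = (0, 7/3, -4/3, 1)
Ac = (0, 0, -2/3, 50/177)
Σ b_i: 59/112·1 + (-3/112)·1 + (-3/112)·1 + 59/112·1 = 1 ✓
b·c: (-3/112)·7/3 + (-3/112)·(-4/3) + 59/112·1 = 1/2 ✓
b·c²: (-3/112)·49/9 + (-3/112)·16/9 + 59/112·1 = 1/3 ✓
b·Ac: (-3/112)·(-2/3) + 59/112·50/177 = 1/6 ✓
b·c³: (-3/112)·343/27 + (-3/112)·(-64/27) + 59/112·1 = 1/4 ✓
b·(c∘Ac): (-3/112)·8/9 + 59/112·50/177 = 1/8 ✓
b·Ac²: (-3/112)·(-14/9) + 59/112·14/177 = 1/12 ✓
b·A²c: 59/112·14/177 = 1/24 ✓; 4 stages ⇒ order 4.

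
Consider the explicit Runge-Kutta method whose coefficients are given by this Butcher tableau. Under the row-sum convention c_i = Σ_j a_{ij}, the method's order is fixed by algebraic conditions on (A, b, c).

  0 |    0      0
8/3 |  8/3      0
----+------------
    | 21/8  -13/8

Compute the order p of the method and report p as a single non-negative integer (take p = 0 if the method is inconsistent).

1

b = (21/8, -13/8)
c = (0, 8/3)
Σ b_i: 21/8·1 + (-13/8)·1 = 1 ✓
b·c: (-13/8)·8/3 = -13/3 ≠ 1/2 ⇒ order 1.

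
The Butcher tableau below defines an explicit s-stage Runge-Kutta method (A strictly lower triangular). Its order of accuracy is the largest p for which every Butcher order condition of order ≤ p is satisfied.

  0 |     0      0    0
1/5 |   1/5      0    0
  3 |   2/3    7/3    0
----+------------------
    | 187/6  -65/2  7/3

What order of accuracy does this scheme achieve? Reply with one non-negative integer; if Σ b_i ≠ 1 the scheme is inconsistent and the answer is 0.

b = (187/6, -65/2, 7/3)
c = (0, 1/5, 3)
Ac = (0, 0, 7/15)
Σ b_i: 187/6·1 + (-65/2)·1 + 7/3·1 = 1 ✓
b·c: (-65/2)·1/5 + 7/3·3 = 1/2 ✓
b·c²: (-65/2)·1/25 + 7/3·9 = 197/10 ≠ 1/3 ⇒ order 2.
b·Ac: 7/3·7/15 = 49/45 ≠ 1/6

2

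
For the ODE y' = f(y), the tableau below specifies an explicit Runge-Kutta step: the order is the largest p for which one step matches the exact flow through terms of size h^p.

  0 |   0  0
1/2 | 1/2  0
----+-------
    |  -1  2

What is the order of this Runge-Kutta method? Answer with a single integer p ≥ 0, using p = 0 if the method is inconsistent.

b = (-1, 2)
c = (0, 1/2)
Σ b_i: (-1)·1 + 2·1 = 1 ✓
b·c: 2·1/2 = 1 ≠ 1/2 ⇒ order 1.

1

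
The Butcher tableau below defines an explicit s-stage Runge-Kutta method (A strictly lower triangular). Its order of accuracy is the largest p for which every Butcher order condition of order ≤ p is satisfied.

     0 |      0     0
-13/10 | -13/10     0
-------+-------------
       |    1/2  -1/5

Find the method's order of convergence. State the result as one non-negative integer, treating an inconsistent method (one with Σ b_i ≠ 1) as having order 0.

b = (1/2, -1/5)
c = (0, -13/10)
Σ b_i: 1/2·1 + (-1/5)·1 = 3/10 ≠ 1 ⇒ order 0.

0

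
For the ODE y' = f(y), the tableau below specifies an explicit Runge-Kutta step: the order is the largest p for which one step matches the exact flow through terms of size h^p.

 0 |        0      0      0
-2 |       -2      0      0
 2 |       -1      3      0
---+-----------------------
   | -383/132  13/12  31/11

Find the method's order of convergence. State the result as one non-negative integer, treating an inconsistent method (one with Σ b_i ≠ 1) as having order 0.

b = (-383/132, 13/12, 31/11)
c = (0, -2, 2)
Ac = (0, 0, -6)
Σ b_i: (-383/132)·1 + 13/12·1 + 31/11·1 = 1 ✓
b·c: 13/12·(-2) + 31/11·2 = 229/66 ≠ 1/2 ⇒ order 1.

1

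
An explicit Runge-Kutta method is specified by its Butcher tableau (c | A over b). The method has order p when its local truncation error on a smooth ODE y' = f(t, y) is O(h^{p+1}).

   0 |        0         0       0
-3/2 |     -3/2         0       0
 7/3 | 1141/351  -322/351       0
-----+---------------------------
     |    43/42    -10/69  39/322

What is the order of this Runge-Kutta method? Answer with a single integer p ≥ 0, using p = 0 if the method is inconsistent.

b = (43/42, -10/69, 39/322)
c = (0, -3/2, 7/3)
Ac = (0, 0, 161/117)
Σ b_i: 43/42·1 + (-10/69)·1 + 39/322·1 = 1 ✓
b·c: (-10/69)·(-3/2) + 39/322·7/3 = 1/2 ✓
b·c²: (-10/69)·9/4 + 39/322·49/9 = 1/3 ✓
b·Ac: 39/322·161/117 = 1/6 ✓; 3 stages ⇒ order 3.

3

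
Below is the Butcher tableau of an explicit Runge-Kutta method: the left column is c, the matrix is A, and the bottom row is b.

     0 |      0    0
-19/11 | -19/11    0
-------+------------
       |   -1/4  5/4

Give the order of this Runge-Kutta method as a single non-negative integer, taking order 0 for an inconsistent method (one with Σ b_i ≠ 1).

b = (-1/4, 5/4)
c = (0, -19/11)
Σ b_i: (-1/4)·1 + 5/4·1 = 1 ✓
b·c: 5/4·(-19/11) = -95/44 ≠ 1/2 ⇒ order 1.

1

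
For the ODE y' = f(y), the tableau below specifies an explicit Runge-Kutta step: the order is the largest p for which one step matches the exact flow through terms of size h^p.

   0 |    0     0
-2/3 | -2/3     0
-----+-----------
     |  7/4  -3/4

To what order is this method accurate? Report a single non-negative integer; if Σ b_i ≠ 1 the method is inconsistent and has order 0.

2

b = (7/4, -3/4)
c = (0, -2/3)
Σ b_i: 7/4·1 + (-3/4)·1 = 1 ✓
b·c: (-3/4)·(-2/3) = 1/2 ✓; 2 stages ⇒ order 2.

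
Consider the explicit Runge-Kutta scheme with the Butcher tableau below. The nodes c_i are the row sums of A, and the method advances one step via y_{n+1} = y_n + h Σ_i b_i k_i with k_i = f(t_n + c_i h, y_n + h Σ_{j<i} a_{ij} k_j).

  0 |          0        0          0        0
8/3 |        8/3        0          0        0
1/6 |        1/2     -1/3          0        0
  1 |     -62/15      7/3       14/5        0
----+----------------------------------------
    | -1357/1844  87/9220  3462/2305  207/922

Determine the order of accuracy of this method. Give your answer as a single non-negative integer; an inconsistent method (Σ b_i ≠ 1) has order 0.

3

b = (-1357/1844, 87/9220, 3462/2305, 207/922)
c = (0, 8/3, 1/6, 1)
Ac = (0, 0, -8/9, 301/45)
Σ b_i: (-1357/1844)·1 + 87/9220·1 + 3462/2305·1 + 207/922·1 = 1 ✓
b·c: 87/9220·8/3 + 3462/2305·1/6 + 207/922·1 = 1/2 ✓
b·c²: 87/9220·64/9 + 3462/2305·1/36 + 207/922·1 = 1/3 ✓
b·Ac: 3462/2305·(-8/9) + 207/922·301/45 = 1/6 ✓
b·c³: 87/9220·512/27 + 3462/2305·1/216 + 207/922·1 = 6811/16596 ≠ 1/4 ⇒ order 3.
b·(c∘Ac): 3462/2305·(-4/27) + 207/922·301/45 = 10615/8298 ≠ 1/8
b·Ac²: 3462/2305·(-64/27) + 207/922·4501/270 = 3029/16596 ≠ 1/12
b·A²c: 207/922·(-112/45) = -1288/2305 ≠ 1/24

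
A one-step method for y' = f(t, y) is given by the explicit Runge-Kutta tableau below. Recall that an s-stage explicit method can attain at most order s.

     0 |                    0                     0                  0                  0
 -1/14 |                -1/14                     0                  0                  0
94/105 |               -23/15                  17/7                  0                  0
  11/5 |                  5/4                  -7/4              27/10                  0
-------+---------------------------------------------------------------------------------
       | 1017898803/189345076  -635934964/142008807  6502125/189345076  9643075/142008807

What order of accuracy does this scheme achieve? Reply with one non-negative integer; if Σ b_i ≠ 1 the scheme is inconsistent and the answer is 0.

b = (1017898803/189345076, -635934964/142008807, 6502125/189345076, 9643075/142008807)
c = (0, -1/14, 94/105, 11/5)
Ac = (0, 0, -17/98, 3559/1400)
Σ b_i: 1017898803/189345076·1 + (-635934964/142008807)·1 + 6502125/189345076·1 + 9643075/142008807·1 = 1 ✓
b·c: (-635934964/142008807)·(-1/14) + 6502125/189345076·94/105 + 9643075/142008807·11/5 = 1/2 ✓
b·c²: (-635934964/142008807)·1/196 + 6502125/189345076·8836/11025 + 9643075/142008807·121/25 = 1/3 ✓
b·Ac: 6502125/189345076·(-17/98) + 9643075/142008807·3559/1400 = 1/6 ✓
b·c³: (-635934964/142008807)·(-1/2744) + 6502125/189345076·830584/1157625 + 9643075/142008807·1331/125 = 22346125841/29821849470 ≠ 1/4 ⇒ order 3.
b·(c∘Ac): 6502125/189345076·(-799/5145) + 9643075/142008807·39149/7000 = 104220345839/278337261720 ≠ 1/8
b·Ac²: 6502125/189345076·17/1372 + 9643075/142008807·211189/98000 = 2917761349/19881232980 ≠ 1/12
b·A²c: 9643075/142008807·(-459/980) = -295078095/9277908724 ≠ 1/24

3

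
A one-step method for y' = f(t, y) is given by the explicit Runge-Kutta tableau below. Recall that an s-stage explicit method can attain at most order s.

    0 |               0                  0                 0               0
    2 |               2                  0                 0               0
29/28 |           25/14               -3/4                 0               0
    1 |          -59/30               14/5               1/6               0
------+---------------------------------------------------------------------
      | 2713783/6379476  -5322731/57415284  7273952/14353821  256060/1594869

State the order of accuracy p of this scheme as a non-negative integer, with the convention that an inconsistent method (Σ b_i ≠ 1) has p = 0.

3

b = (2713783/6379476, -5322731/57415284, 7273952/14353821, 256060/1594869)
c = (0, 2, 29/28, 1)
Ac = (0, 0, -3/2, 4849/840)
Σ b_i: 2713783/6379476·1 + (-5322731/57415284)·1 + 7273952/14353821·1 + 256060/1594869·1 = 1 ✓
b·c: (-5322731/57415284)·2 + 7273952/14353821·29/28 + 256060/1594869·1 = 1/2 ✓
b·c²: (-5322731/57415284)·4 + 7273952/14353821·841/784 + 256060/1594869·1 = 1/3 ✓
b·Ac: 7273952/14353821·(-3/2) + 256060/1594869·4849/840 = 1/6 ✓
b·c³: (-5322731/57415284)·8 + 7273952/14353821·24389/21952 + 256060/1594869·1 = -134531/7442722 ≠ 1/4 ⇒ order 3.
b·(c∘Ac): 7273952/14353821·(-87/56) + 256060/1594869·4849/840 = 1335085/9569214 ≠ 1/8
b·Ac²: 7273952/14353821·(-3) + 256060/1594869·267629/23520 = 27384043/89312664 ≠ 1/12
b·A²c: 256060/1594869·(-1/4) = -64015/1594869 ≠ 1/24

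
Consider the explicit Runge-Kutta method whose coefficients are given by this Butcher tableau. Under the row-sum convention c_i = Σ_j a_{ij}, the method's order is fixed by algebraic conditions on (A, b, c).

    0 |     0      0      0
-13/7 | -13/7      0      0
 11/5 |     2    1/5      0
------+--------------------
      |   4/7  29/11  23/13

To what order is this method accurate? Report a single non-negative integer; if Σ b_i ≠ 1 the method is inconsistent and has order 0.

0

b = (4/7, 29/11, 23/13)
c = (0, -13/7, 11/5)
Ac = (0, 0, -13/35)
Σ b_i: 4/7·1 + 29/11·1 + 23/13·1 = 4982/1001 ≠ 1 ⇒ order 0.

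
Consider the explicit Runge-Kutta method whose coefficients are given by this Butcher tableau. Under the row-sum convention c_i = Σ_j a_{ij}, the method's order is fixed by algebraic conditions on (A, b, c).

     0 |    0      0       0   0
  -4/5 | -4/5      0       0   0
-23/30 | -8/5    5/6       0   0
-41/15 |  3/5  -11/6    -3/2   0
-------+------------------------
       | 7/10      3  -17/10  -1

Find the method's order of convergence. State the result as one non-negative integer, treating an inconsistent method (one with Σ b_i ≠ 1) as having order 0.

b = (7/10, 3, -17/10, -1)
c = (0, -4/5, -23/30, -41/15)
Ac = (0, 0, -2/3, 157/60)
Σ b_i: 7/10·1 + 3·1 + (-17/10)·1 + (-1)·1 = 1 ✓
b·c: 3·(-4/5) + (-17/10)·(-23/30) + (-1)·(-41/15) = 491/300 ≠ 1/2 ⇒ order 1.

1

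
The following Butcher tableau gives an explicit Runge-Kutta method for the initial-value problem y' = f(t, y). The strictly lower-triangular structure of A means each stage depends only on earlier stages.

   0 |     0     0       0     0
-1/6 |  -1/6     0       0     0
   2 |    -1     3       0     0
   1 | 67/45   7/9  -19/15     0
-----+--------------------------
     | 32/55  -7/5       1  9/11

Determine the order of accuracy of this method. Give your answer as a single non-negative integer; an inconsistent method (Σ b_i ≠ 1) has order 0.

b = (32/55, -7/5, 1, 9/11)
c = (0, -1/6, 2, 1)
Ac = (0, 0, -1/2, -719/270)
Σ b_i: 32/55·1 + (-7/5)·1 + 1·1 + 9/11·1 = 1 ✓
b·c: (-7/5)·(-1/6) + 1·2 + 9/11·1 = 1007/330 ≠ 1/2 ⇒ order 1.

1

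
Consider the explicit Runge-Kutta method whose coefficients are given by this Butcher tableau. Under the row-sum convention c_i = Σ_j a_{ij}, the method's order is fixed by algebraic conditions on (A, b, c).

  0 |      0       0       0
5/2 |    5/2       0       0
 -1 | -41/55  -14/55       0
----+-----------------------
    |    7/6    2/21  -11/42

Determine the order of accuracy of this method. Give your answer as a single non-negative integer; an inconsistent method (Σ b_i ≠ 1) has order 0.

b = (7/6, 2/21, -11/42)
c = (0, 5/2, -1)
Ac = (0, 0, -7/11)
Σ b_i: 7/6·1 + 2/21·1 + (-11/42)·1 = 1 ✓
b·c: 2/21·5/2 + (-11/42)·(-1) = 1/2 ✓
b·c²: 2/21·25/4 + (-11/42)·1 = 1/3 ✓
b·Ac: (-11/42)·(-7/11) = 1/6 ✓; 3 stages ⇒ order 3.

3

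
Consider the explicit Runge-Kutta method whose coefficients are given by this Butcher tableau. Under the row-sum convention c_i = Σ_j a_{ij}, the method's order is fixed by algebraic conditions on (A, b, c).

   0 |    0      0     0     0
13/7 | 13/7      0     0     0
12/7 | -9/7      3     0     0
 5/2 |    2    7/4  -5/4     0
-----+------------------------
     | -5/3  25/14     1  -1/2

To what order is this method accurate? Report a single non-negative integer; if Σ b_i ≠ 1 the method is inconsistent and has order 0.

b = (-5/3, 25/14, 1, -1/2)
c = (0, 13/7, 12/7, 5/2)
Ac = (0, 0, 39/7, 31/28)
Σ b_i: (-5/3)·1 + 25/14·1 + 1·1 + (-1/2)·1 = 13/21 ≠ 1 ⇒ order 0.

0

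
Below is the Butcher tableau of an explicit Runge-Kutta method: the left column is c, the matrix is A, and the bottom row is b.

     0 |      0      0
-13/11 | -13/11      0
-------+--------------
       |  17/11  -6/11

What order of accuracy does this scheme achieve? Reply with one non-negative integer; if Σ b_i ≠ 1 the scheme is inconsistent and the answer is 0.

b = (17/11, -6/11)
c = (0, -13/11)
Σ b_i: 17/11·1 + (-6/11)·1 = 1 ✓
b·c: (-6/11)·(-13/11) = 78/121 ≠ 1/2 ⇒ order 1.

1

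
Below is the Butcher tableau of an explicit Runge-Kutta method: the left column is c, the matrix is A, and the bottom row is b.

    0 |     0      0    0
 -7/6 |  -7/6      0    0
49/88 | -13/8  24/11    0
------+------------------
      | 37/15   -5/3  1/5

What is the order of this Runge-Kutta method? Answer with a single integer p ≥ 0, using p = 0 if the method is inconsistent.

1

b = (37/15, -5/3, 1/5)
c = (0, -7/6, 49/88)
Ac = (0, 0, -28/11)
Σ b_i: 37/15·1 + (-5/3)·1 + 1/5·1 = 1 ✓
b·c: (-5/3)·(-7/6) + 1/5·49/88 = 8141/3960 ≠ 1/2 ⇒ order 1.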